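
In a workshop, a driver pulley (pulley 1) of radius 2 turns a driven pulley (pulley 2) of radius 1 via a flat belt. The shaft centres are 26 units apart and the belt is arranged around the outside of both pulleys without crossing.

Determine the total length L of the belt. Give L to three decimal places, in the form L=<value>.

open belt: β = asin((r2−r1)/C) = asin(-1/26) = -2.2042°
wrap1 = π − 2β = 184.4085°
wrap2 = π + 2β = 175.5915°
tangent length = C·cosβ = 25.9808
L = r1·wrap1 + r2·wrap2 + 2·C·cosβ = 2·3.2185 + 1·3.0647 + 2·25.9808 = 61.4632

L=61.463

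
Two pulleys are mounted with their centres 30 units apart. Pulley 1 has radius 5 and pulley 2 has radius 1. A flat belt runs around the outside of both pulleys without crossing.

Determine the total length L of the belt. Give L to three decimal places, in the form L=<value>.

open belt: β = asin((r2−r1)/C) = asin(-4/30) = -7.6623°
wrap1 = π − 2β = 195.3245°
wrap2 = π + 2β = 164.6755°
tangent length = C·cosβ = 29.7321
L = r1·wrap1 + r2·wrap2 + 2·C·cosβ = 5·3.4091 + 1·2.8741 + 2·29.7321 = 79.3837

L=79.384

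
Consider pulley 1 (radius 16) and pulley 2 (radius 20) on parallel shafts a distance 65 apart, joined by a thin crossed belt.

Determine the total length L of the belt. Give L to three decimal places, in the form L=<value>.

crossed belt: β = asin((r1+r2)/C) = asin(36/65) = 33.6313°
wrap1 = wrap2 = π + 2β = 247.2626°
tangent length = C·cosβ = 54.1202
L = (r1+r2)·wrap + 2·C·cosβ = 36·4.3155 + 2·54.1202 = 263.6001

L=263.600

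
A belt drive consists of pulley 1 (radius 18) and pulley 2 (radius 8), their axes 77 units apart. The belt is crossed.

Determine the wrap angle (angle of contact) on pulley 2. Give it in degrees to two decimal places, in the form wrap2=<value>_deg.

crossed belt: β = asin((r1+r2)/C) = asin(26/77) = 19.7345°
wrap1 = wrap2 = π + 2β = 219.4690°

wrap2=219.47_deg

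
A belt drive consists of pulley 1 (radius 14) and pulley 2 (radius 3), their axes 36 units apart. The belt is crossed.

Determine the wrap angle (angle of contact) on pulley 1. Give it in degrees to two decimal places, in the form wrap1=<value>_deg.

wrap1=236.36_deg

crossed belt: β = asin((r1+r2)/C) = asin(17/36) = 28.1786°
wrap1 = wrap2 = π + 2β = 236.3573°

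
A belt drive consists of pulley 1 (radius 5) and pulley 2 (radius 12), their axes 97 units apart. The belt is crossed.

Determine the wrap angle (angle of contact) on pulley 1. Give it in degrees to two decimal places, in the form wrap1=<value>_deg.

wrap1=200.19_deg

crossed belt: β = asin((r1+r2)/C) = asin(17/97) = 10.0937°
wrap1 = wrap2 = π + 2β = 200.1873°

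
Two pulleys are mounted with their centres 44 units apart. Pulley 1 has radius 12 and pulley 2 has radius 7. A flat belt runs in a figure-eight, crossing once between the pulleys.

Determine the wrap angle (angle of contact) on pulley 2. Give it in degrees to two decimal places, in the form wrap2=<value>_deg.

wrap2=231.17_deg

crossed belt: β = asin((r1+r2)/C) = asin(19/44) = 25.5830°
wrap1 = wrap2 = π + 2β = 231.1660°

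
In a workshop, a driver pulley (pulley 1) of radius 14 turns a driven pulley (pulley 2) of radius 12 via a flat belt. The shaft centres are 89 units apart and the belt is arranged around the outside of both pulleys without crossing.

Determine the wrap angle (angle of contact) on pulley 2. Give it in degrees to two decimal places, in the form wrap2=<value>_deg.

open belt: β = asin((r2−r1)/C) = asin(-2/89) = -1.2877°
wrap1 = π − 2β = 182.5753°
wrap2 = π + 2β = 177.4247°

wrap2=177.42_deg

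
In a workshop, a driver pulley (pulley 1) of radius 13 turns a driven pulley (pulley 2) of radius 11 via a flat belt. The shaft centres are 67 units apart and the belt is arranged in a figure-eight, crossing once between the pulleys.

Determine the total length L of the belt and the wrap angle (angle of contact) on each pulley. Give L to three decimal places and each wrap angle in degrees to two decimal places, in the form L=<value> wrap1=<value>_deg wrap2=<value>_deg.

crossed belt: β = asin((r1+r2)/C) = asin(24/67) = 20.9902°
wrap1 = wrap2 = π + 2β = 221.9805°
tangent length = C·cosβ = 62.5540
L = (r1+r2)·wrap + 2·C·cosβ = 24·3.8743 + 2·62.5540 = 218.0909

L=218.091 wrap1=221.98_deg wrap2=221.98_deg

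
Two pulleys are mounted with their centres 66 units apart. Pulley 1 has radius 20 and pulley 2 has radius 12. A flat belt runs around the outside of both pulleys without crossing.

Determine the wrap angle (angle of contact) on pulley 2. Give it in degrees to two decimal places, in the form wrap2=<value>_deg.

open belt: β = asin((r2−r1)/C) = asin(-8/66) = -6.9621°
wrap1 = π − 2β = 193.9241°
wrap2 = π + 2β = 166.0759°

wrap2=166.08_deg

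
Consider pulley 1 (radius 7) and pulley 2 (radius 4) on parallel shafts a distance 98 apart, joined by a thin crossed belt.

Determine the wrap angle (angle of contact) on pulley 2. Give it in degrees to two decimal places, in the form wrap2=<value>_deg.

crossed belt: β = asin((r1+r2)/C) = asin(11/98) = 6.4447°
wrap1 = wrap2 = π + 2β = 192.8895°

wrap2=192.89_deg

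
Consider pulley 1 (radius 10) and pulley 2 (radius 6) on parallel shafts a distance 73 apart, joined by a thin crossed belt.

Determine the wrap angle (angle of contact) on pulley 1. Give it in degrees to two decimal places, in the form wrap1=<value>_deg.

wrap1=205.32_deg

crossed belt: β = asin((r1+r2)/C) = asin(16/73) = 12.6608°
wrap1 = wrap2 = π + 2β = 205.3215°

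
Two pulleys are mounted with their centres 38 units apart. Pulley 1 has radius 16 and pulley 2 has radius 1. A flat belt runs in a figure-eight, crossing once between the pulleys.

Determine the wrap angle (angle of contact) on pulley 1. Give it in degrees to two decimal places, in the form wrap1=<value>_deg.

wrap1=233.15_deg

crossed belt: β = asin((r1+r2)/C) = asin(17/38) = 26.5750°
wrap1 = wrap2 = π + 2β = 233.1499°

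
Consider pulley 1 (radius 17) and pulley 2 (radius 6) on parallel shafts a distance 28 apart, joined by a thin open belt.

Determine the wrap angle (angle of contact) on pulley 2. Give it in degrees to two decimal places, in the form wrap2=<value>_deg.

wrap2=133.74_deg

open belt: β = asin((r2−r1)/C) = asin(-11/28) = -23.1324°
wrap1 = π − 2β = 226.2648°
wrap2 = π + 2β = 133.7352°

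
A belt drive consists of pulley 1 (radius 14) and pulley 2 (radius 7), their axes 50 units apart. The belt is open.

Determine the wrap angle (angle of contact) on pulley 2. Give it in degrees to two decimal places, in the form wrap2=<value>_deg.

wrap2=163.90_deg

open belt: β = asin((r2−r1)/C) = asin(-7/50) = -8.0478°
wrap1 = π − 2β = 196.0957°
wrap2 = π + 2β = 163.9043°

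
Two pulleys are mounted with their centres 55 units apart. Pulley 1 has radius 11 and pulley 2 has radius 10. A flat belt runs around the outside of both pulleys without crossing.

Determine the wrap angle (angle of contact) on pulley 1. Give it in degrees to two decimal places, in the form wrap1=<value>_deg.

open belt: β = asin((r2−r1)/C) = asin(-1/55) = -1.0418°
wrap1 = π − 2β = 182.0836°
wrap2 = π + 2β = 177.9164°

wrap1=182.08_deg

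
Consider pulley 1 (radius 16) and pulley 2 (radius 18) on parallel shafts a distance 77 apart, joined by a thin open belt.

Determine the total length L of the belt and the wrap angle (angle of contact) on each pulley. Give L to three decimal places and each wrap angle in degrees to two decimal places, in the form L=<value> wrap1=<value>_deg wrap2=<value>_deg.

open belt: β = asin((r2−r1)/C) = asin(2/77) = 1.4884°
wrap1 = π − 2β = 177.0233°
wrap2 = π + 2β = 182.9767°
tangent length = C·cosβ = 76.9740
L = r1·wrap1 + r2·wrap2 + 2·C·cosβ = 16·3.0896 + 18·3.1935 + 2·76.9740 = 260.8661

L=260.866 wrap1=177.02_deg wrap2=182.98_deg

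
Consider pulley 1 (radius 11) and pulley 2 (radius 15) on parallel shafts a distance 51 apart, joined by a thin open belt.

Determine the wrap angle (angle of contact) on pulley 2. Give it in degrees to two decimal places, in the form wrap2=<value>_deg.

wrap2=189.00_deg

open belt: β = asin((r2−r1)/C) = asin(4/51) = 4.4984°
wrap1 = π − 2β = 171.0032°
wrap2 = π + 2β = 188.9968°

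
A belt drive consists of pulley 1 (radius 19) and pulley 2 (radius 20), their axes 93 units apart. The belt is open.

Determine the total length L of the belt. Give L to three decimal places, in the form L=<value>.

L=308.533

open belt: β = asin((r2−r1)/C) = asin(1/93) = 0.6161°
wrap1 = π − 2β = 178.7678°
wrap2 = π + 2β = 181.2322°
tangent length = C·cosβ = 92.9946
L = r1·wrap1 + r2·wrap2 + 2·C·cosβ = 19·3.1201 + 20·3.1631 + 2·92.9946 = 308.5329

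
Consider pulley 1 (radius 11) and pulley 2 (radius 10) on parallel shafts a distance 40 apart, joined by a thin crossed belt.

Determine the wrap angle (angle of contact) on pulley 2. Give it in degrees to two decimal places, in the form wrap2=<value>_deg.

wrap2=243.34_deg

crossed belt: β = asin((r1+r2)/C) = asin(21/40) = 31.6682°
wrap1 = wrap2 = π + 2β = 243.3365°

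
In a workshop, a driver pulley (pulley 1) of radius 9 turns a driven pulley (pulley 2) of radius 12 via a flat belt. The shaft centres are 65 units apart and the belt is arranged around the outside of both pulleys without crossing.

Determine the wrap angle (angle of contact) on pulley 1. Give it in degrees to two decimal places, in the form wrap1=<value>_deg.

open belt: β = asin((r2−r1)/C) = asin(3/65) = 2.6454°
wrap1 = π − 2β = 174.7093°
wrap2 = π + 2β = 185.2907°

wrap1=174.71_deg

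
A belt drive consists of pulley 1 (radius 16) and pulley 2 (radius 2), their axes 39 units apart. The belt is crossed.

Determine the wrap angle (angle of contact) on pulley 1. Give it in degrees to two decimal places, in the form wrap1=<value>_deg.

crossed belt: β = asin((r1+r2)/C) = asin(18/39) = 27.4864°
wrap1 = wrap2 = π + 2β = 234.9729°

wrap1=234.97_deg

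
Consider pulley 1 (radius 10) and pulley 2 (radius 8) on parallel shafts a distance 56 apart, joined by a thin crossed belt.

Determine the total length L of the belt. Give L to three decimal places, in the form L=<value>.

crossed belt: β = asin((r1+r2)/C) = asin(18/56) = 18.7493°
wrap1 = wrap2 = π + 2β = 217.4987°
tangent length = C·cosβ = 53.0283
L = (r1+r2)·wrap + 2·C·cosβ = 18·3.7961 + 2·53.0283 = 174.3858

L=174.386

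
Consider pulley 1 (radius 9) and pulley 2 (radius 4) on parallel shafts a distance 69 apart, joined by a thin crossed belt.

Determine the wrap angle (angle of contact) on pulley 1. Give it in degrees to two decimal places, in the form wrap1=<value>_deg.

crossed belt: β = asin((r1+r2)/C) = asin(13/69) = 10.8598°
wrap1 = wrap2 = π + 2β = 201.7195°

wrap1=201.72_deg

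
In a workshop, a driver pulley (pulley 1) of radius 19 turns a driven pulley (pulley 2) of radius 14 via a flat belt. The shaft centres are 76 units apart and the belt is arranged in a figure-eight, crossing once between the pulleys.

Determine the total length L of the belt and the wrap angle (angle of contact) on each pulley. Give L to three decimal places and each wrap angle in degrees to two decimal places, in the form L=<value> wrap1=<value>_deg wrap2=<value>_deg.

crossed belt: β = asin((r1+r2)/C) = asin(33/76) = 25.7351°
wrap1 = wrap2 = π + 2β = 231.4701°
tangent length = C·cosβ = 68.4617
L = (r1+r2)·wrap + 2·C·cosβ = 33·4.0399 + 2·68.4617 = 270.2406

L=270.241 wrap1=231.47_deg wrap2=231.47_deg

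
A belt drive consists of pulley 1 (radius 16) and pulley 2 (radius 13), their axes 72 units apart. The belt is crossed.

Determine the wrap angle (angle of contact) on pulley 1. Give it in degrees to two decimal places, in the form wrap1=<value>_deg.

crossed belt: β = asin((r1+r2)/C) = asin(29/72) = 23.7519°
wrap1 = wrap2 = π + 2β = 227.5039°

wrap1=227.50_deg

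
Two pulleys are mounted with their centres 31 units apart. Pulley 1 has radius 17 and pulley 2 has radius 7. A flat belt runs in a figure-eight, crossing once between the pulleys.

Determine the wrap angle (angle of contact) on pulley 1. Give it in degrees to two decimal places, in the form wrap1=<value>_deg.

crossed belt: β = asin((r1+r2)/C) = asin(24/31) = 50.7320°
wrap1 = wrap2 = π + 2β = 281.4639°

wrap1=281.46_deg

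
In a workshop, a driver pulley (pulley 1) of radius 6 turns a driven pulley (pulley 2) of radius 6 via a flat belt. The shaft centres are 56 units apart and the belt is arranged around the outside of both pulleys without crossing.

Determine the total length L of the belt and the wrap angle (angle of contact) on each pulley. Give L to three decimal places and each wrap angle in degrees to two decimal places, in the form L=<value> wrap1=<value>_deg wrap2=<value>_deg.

open belt: β = asin((r2−r1)/C) = asin(0/56) = 0.0000°
wrap1 = π − 2β = 180.0000°
wrap2 = π + 2β = 180.0000°
tangent length = C·cosβ = 56.0000
L = r1·wrap1 + r2·wrap2 + 2·C·cosβ = 6·3.1416 + 6·3.1416 + 2·56.0000 = 149.6991

L=149.699 wrap1=180.00_deg wrap2=180.00_deg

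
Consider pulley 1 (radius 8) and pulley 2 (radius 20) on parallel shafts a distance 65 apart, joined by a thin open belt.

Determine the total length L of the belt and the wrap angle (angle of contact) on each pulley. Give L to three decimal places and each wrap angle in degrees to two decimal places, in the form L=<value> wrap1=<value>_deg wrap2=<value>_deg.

open belt: β = asin((r2−r1)/C) = asin(12/65) = 10.6387°
wrap1 = π − 2β = 158.7226°
wrap2 = π + 2β = 201.2774°
tangent length = C·cosβ = 63.8827
L = r1·wrap1 + r2·wrap2 + 2·C·cosβ = 8·2.7702 + 20·3.5130 + 2·63.8827 = 220.1863

L=220.186 wrap1=158.72_deg wrap2=201.28_deg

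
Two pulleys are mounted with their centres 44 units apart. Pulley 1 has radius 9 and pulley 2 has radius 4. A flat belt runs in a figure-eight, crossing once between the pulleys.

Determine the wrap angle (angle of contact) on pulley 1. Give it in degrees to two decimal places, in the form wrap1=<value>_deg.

crossed belt: β = asin((r1+r2)/C) = asin(13/44) = 17.1848°
wrap1 = wrap2 = π + 2β = 214.3696°

wrap1=214.37_deg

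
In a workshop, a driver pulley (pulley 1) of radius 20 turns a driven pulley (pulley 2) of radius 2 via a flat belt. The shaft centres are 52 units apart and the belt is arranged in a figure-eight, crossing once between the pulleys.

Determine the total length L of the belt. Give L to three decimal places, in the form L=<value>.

L=182.570

crossed belt: β = asin((r1+r2)/C) = asin(22/52) = 25.0290°
wrap1 = wrap2 = π + 2β = 230.0580°
tangent length = C·cosβ = 47.1169
L = (r1+r2)·wrap + 2·C·cosβ = 22·4.0153 + 2·47.1169 = 182.5697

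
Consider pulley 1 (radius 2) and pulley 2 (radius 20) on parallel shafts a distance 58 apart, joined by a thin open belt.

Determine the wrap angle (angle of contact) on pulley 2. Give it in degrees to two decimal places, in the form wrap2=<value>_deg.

wrap2=216.16_deg

open belt: β = asin((r2−r1)/C) = asin(18/58) = 18.0800°
wrap1 = π − 2β = 143.8400°
wrap2 = π + 2β = 216.1600°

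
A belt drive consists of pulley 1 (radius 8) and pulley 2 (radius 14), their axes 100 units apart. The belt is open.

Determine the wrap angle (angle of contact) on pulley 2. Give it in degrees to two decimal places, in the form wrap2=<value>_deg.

wrap2=186.88_deg

open belt: β = asin((r2−r1)/C) = asin(6/100) = 3.4398°
wrap1 = π − 2β = 173.1204°
wrap2 = π + 2β = 186.8796°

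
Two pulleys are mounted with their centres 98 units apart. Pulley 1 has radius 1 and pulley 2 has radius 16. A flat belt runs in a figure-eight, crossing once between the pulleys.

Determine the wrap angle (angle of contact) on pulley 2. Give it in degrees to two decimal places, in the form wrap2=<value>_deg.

wrap2=199.98_deg

crossed belt: β = asin((r1+r2)/C) = asin(17/98) = 9.9896°
wrap1 = wrap2 = π + 2β = 199.9792°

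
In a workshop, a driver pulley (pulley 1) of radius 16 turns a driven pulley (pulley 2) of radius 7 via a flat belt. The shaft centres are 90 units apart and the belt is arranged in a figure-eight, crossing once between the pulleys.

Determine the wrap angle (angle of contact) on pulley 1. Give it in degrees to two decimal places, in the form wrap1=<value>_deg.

crossed belt: β = asin((r1+r2)/C) = asin(23/90) = 14.8065°
wrap1 = wrap2 = π + 2β = 209.6130°

wrap1=209.61_deg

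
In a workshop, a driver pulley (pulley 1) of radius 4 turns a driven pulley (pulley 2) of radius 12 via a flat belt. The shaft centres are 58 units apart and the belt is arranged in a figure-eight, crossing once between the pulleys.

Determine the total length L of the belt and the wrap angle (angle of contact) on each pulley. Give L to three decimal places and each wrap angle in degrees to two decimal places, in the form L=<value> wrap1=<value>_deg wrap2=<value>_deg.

crossed belt: β = asin((r1+r2)/C) = asin(16/58) = 16.0134°
wrap1 = wrap2 = π + 2β = 212.0268°
tangent length = C·cosβ = 55.7494
L = (r1+r2)·wrap + 2·C·cosβ = 16·3.7006 + 2·55.7494 = 170.7079

L=170.708 wrap1=212.03_deg wrap2=212.03_deg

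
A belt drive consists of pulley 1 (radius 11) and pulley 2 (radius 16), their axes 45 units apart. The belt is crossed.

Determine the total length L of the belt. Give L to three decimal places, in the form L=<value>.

L=191.572

crossed belt: β = asin((r1+r2)/C) = asin(27/45) = 36.8699°
wrap1 = wrap2 = π + 2β = 253.7398°
tangent length = C·cosβ = 36.0000
L = (r1+r2)·wrap + 2·C·cosβ = 27·4.4286 + 2·36.0000 = 191.5721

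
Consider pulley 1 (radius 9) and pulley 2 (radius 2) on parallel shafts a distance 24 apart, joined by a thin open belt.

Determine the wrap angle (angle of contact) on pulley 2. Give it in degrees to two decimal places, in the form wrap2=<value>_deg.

open belt: β = asin((r2−r1)/C) = asin(-7/24) = -16.9578°
wrap1 = π − 2β = 213.9155°
wrap2 = π + 2β = 146.0845°

wrap2=146.08_deg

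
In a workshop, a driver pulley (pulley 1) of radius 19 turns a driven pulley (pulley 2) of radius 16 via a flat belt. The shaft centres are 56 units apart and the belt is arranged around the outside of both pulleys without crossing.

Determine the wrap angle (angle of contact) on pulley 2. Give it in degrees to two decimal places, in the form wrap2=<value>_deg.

wrap2=173.86_deg

open belt: β = asin((r2−r1)/C) = asin(-3/56) = -3.0709°
wrap1 = π − 2β = 186.1418°
wrap2 = π + 2β = 173.8582°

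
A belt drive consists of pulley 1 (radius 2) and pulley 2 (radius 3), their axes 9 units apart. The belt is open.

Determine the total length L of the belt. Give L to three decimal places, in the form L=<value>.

L=33.819

open belt: β = asin((r2−r1)/C) = asin(1/9) = 6.3794°
wrap1 = π − 2β = 167.2413°
wrap2 = π + 2β = 192.7587°
tangent length = C·cosβ = 8.9443
L = r1·wrap1 + r2·wrap2 + 2·C·cosβ = 2·2.9189 + 3·3.3643 + 2·8.9443 = 33.8192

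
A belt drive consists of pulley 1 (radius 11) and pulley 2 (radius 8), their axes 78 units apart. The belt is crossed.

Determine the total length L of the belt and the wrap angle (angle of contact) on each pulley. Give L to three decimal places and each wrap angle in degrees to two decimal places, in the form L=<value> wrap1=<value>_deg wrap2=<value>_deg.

L=220.342 wrap1=208.20_deg wrap2=208.20_deg

crossed belt: β = asin((r1+r2)/C) = asin(19/78) = 14.0985°
wrap1 = wrap2 = π + 2β = 208.1970°
tangent length = C·cosβ = 75.6505
L = (r1+r2)·wrap + 2·C·cosβ = 19·3.6337 + 2·75.6505 = 220.3418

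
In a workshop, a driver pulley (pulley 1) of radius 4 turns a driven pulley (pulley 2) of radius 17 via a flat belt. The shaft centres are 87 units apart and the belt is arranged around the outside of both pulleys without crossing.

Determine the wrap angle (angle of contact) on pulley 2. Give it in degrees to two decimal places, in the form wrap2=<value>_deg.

open belt: β = asin((r2−r1)/C) = asin(13/87) = 8.5936°
wrap1 = π − 2β = 162.8128°
wrap2 = π + 2β = 197.1872°

wrap2=197.19_deg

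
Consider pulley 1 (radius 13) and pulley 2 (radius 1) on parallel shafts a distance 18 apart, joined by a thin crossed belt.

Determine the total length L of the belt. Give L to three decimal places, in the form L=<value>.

crossed belt: β = asin((r1+r2)/C) = asin(14/18) = 51.0576°
wrap1 = wrap2 = π + 2β = 282.1151°
tangent length = C·cosβ = 11.3137
L = (r1+r2)·wrap + 2·C·cosβ = 14·4.9238 + 2·11.3137 = 91.5611

L=91.561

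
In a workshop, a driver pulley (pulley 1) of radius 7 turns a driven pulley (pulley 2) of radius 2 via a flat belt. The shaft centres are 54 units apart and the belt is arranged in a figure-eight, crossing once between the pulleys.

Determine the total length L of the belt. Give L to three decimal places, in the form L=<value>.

crossed belt: β = asin((r1+r2)/C) = asin(9/54) = 9.5941°
wrap1 = wrap2 = π + 2β = 199.1881°
tangent length = C·cosβ = 53.2447
L = (r1+r2)·wrap + 2·C·cosβ = 9·3.4765 + 2·53.2447 = 137.7778

L=137.778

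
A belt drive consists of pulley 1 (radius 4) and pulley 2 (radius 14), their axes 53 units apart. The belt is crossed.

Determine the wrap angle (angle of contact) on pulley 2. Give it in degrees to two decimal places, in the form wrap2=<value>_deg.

wrap2=219.71_deg

crossed belt: β = asin((r1+r2)/C) = asin(18/53) = 19.8539°
wrap1 = wrap2 = π + 2β = 219.7078°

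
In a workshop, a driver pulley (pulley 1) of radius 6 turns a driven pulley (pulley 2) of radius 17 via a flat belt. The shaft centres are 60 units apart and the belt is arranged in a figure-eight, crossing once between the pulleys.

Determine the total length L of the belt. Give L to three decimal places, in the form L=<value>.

L=201.186

crossed belt: β = asin((r1+r2)/C) = asin(23/60) = 22.5403°
wrap1 = wrap2 = π + 2β = 225.0806°
tangent length = C·cosβ = 55.4166
L = (r1+r2)·wrap + 2·C·cosβ = 23·3.9284 + 2·55.4166 = 201.1864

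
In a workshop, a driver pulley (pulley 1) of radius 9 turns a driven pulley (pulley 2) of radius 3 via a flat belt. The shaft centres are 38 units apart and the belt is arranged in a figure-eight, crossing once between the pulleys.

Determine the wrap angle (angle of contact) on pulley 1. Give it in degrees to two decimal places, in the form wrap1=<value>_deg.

crossed belt: β = asin((r1+r2)/C) = asin(12/38) = 18.4085°
wrap1 = wrap2 = π + 2β = 216.8170°

wrap1=216.82_deg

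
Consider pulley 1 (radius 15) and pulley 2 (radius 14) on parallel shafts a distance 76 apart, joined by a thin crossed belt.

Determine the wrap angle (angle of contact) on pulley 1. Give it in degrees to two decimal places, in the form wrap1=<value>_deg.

crossed belt: β = asin((r1+r2)/C) = asin(29/76) = 22.4315°
wrap1 = wrap2 = π + 2β = 224.8630°

wrap1=224.86_deg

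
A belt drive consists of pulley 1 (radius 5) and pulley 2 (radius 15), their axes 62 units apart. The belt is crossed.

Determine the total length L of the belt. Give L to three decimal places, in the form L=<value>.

L=193.341

crossed belt: β = asin((r1+r2)/C) = asin(20/62) = 18.8191°
wrap1 = wrap2 = π + 2β = 217.6381°
tangent length = C·cosβ = 58.6856
L = (r1+r2)·wrap + 2·C·cosβ = 20·3.7985 + 2·58.6856 = 193.3412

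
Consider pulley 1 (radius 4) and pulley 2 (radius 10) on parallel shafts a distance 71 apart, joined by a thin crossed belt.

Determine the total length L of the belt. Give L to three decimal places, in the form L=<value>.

L=188.752

crossed belt: β = asin((r1+r2)/C) = asin(14/71) = 11.3723°
wrap1 = wrap2 = π + 2β = 202.7446°
tangent length = C·cosβ = 69.6060
L = (r1+r2)·wrap + 2·C·cosβ = 14·3.5386 + 2·69.6060 = 188.7519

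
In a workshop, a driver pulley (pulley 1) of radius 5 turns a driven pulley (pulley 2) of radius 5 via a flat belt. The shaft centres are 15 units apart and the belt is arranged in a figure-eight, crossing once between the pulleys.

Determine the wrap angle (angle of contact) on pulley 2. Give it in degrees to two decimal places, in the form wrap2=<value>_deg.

wrap2=263.62_deg

crossed belt: β = asin((r1+r2)/C) = asin(10/15) = 41.8103°
wrap1 = wrap2 = π + 2β = 263.6206°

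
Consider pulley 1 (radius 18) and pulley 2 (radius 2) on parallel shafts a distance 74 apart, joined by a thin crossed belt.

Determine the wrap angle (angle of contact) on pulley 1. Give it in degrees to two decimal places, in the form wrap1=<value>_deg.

wrap1=211.36_deg

crossed belt: β = asin((r1+r2)/C) = asin(20/74) = 15.6804°
wrap1 = wrap2 = π + 2β = 211.3607°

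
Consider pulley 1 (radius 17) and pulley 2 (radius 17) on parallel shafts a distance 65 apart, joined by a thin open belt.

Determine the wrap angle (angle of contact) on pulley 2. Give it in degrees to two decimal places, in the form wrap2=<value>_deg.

open belt: β = asin((r2−r1)/C) = asin(0/65) = 0.0000°
wrap1 = π − 2β = 180.0000°
wrap2 = π + 2β = 180.0000°

wrap2=180.00_deg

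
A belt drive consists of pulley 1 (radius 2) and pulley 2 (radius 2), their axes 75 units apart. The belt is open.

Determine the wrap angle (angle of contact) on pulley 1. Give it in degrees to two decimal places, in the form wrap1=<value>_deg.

wrap1=180.00_deg

open belt: β = asin((r2−r1)/C) = asin(0/75) = 0.0000°
wrap1 = π − 2β = 180.0000°
wrap2 = π + 2β = 180.0000°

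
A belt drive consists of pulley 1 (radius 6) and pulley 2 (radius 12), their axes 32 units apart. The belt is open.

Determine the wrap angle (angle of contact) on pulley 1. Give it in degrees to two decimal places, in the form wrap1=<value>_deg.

wrap1=158.39_deg

open belt: β = asin((r2−r1)/C) = asin(6/32) = 10.8069°
wrap1 = π − 2β = 158.3862°
wrap2 = π + 2β = 201.6138°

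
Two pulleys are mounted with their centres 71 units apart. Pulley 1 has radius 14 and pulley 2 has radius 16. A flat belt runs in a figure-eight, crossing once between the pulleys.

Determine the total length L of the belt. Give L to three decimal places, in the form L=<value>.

L=249.123

crossed belt: β = asin((r1+r2)/C) = asin(30/71) = 24.9947°
wrap1 = wrap2 = π + 2β = 229.9895°
tangent length = C·cosβ = 64.3506
L = (r1+r2)·wrap + 2·C·cosβ = 30·4.0141 + 2·64.3506 = 249.1234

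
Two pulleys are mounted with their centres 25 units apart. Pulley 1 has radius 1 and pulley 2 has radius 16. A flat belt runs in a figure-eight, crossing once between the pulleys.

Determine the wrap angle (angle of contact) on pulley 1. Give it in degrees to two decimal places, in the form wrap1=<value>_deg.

wrap1=265.69_deg

crossed belt: β = asin((r1+r2)/C) = asin(17/25) = 42.8436°
wrap1 = wrap2 = π + 2β = 265.6873°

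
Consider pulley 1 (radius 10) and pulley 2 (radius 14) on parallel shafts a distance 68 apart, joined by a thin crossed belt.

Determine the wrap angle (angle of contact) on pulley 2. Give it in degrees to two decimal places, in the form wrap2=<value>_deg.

wrap2=221.33_deg

crossed belt: β = asin((r1+r2)/C) = asin(24/68) = 20.6673°
wrap1 = wrap2 = π + 2β = 221.3346°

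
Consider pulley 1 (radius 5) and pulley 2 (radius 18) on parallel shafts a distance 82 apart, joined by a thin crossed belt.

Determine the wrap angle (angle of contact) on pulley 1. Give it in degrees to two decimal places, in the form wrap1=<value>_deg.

crossed belt: β = asin((r1+r2)/C) = asin(23/82) = 16.2893°
wrap1 = wrap2 = π + 2β = 212.5786°

wrap1=212.58_deg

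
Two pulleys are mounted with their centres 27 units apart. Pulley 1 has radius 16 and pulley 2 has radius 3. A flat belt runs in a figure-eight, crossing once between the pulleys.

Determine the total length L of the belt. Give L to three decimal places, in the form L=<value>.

crossed belt: β = asin((r1+r2)/C) = asin(19/27) = 44.7249°
wrap1 = wrap2 = π + 2β = 269.4498°
tangent length = C·cosβ = 19.1833
L = (r1+r2)·wrap + 2·C·cosβ = 19·4.7028 + 2·19.1833 = 127.7196

L=127.720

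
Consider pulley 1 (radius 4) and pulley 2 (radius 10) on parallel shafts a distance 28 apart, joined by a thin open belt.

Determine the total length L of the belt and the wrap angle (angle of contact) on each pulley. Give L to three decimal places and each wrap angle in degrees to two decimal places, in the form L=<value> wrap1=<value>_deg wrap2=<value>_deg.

open belt: β = asin((r2−r1)/C) = asin(6/28) = 12.3736°
wrap1 = π − 2β = 155.2527°
wrap2 = π + 2β = 204.7473°
tangent length = C·cosβ = 27.3496
L = r1·wrap1 + r2·wrap2 + 2·C·cosβ = 4·2.7097 + 10·3.5735 + 2·27.3496 = 101.2730

L=101.273 wrap1=155.25_deg wrap2=204.75_deg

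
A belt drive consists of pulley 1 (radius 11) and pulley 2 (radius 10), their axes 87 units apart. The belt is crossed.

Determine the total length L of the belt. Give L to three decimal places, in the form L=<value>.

L=245.067

crossed belt: β = asin((r1+r2)/C) = asin(21/87) = 13.9680°
wrap1 = wrap2 = π + 2β = 207.9359°
tangent length = C·cosβ = 84.4275
L = (r1+r2)·wrap + 2·C·cosβ = 21·3.6292 + 2·84.4275 = 245.0675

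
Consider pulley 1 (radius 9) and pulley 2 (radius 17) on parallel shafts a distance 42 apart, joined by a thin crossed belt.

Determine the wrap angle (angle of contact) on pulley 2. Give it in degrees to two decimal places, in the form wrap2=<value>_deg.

wrap2=256.49_deg

crossed belt: β = asin((r1+r2)/C) = asin(26/42) = 38.2466°
wrap1 = wrap2 = π + 2β = 256.4932°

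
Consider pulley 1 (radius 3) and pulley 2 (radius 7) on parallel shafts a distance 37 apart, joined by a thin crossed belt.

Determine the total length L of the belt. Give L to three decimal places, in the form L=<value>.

L=108.135

crossed belt: β = asin((r1+r2)/C) = asin(10/37) = 15.6804°
wrap1 = wrap2 = π + 2β = 211.3607°
tangent length = C·cosβ = 35.6230
L = (r1+r2)·wrap + 2·C·cosβ = 10·3.6889 + 2·35.6230 = 108.1355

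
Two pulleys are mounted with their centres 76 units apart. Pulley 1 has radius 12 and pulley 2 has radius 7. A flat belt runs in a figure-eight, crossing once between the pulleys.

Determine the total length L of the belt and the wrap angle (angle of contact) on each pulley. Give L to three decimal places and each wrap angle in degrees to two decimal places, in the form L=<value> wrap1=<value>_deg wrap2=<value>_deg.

L=216.465 wrap1=208.96_deg wrap2=208.96_deg

crossed belt: β = asin((r1+r2)/C) = asin(19/76) = 14.4775°
wrap1 = wrap2 = π + 2β = 208.9550°
tangent length = C·cosβ = 73.5867
L = (r1+r2)·wrap + 2·C·cosβ = 19·3.6470 + 2·73.5867 = 216.4655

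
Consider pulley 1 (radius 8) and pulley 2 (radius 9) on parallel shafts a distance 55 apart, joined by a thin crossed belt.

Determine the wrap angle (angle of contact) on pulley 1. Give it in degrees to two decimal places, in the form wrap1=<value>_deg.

crossed belt: β = asin((r1+r2)/C) = asin(17/55) = 18.0045°
wrap1 = wrap2 = π + 2β = 216.0089°

wrap1=216.01_deg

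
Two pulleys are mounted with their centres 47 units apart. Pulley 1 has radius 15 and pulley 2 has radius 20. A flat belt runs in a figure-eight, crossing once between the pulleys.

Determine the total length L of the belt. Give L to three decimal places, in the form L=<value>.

L=231.497

crossed belt: β = asin((r1+r2)/C) = asin(35/47) = 48.1317°
wrap1 = wrap2 = π + 2β = 276.2634°
tangent length = C·cosβ = 31.3688
L = (r1+r2)·wrap + 2·C·cosβ = 35·4.8217 + 2·31.3688 = 231.4972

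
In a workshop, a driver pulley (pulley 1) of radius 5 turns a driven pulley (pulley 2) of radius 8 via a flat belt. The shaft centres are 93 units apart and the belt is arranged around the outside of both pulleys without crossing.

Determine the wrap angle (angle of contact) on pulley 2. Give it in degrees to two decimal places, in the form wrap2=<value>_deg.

wrap2=183.70_deg

open belt: β = asin((r2−r1)/C) = asin(3/93) = 1.8486°
wrap1 = π − 2β = 176.3029°
wrap2 = π + 2β = 183.6971°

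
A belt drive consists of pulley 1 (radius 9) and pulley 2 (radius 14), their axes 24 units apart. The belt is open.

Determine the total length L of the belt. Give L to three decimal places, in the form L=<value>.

open belt: β = asin((r2−r1)/C) = asin(5/24) = 12.0247°
wrap1 = π − 2β = 155.9506°
wrap2 = π + 2β = 204.0494°
tangent length = C·cosβ = 23.4734
L = r1·wrap1 + r2·wrap2 + 2·C·cosβ = 9·2.7219 + 14·3.5613 + 2·23.4734 = 121.3021

L=121.302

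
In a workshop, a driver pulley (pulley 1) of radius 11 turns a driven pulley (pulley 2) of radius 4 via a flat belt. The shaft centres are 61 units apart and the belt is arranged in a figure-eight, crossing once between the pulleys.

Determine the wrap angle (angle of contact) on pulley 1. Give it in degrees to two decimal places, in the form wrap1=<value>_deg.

crossed belt: β = asin((r1+r2)/C) = asin(15/61) = 14.2351°
wrap1 = wrap2 = π + 2β = 208.4702°

wrap1=208.47_deg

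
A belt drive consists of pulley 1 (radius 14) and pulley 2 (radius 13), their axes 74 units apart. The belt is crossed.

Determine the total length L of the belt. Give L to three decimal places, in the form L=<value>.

crossed belt: β = asin((r1+r2)/C) = asin(27/74) = 21.3993°
wrap1 = wrap2 = π + 2β = 222.7985°
tangent length = C·cosβ = 68.8985
L = (r1+r2)·wrap + 2·C·cosβ = 27·3.8886 + 2·68.8985 = 242.7883

L=242.788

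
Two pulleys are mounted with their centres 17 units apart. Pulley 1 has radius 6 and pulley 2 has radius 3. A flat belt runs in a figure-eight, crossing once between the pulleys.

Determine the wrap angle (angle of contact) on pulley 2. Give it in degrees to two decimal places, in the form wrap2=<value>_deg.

wrap2=243.93_deg

crossed belt: β = asin((r1+r2)/C) = asin(9/17) = 31.9657°
wrap1 = wrap2 = π + 2β = 243.9314°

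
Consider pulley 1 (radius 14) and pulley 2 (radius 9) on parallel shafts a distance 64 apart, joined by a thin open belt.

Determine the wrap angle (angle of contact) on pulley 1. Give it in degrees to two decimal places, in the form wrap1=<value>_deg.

open belt: β = asin((r2−r1)/C) = asin(-5/64) = -4.4808°
wrap1 = π − 2β = 188.9616°
wrap2 = π + 2β = 171.0384°

wrap1=188.96_deg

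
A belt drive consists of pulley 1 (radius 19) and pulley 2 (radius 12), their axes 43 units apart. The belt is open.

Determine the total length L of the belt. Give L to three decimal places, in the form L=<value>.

L=184.531

open belt: β = asin((r2−r1)/C) = asin(-7/43) = -9.3689°
wrap1 = π − 2β = 198.7378°
wrap2 = π + 2β = 161.2622°
tangent length = C·cosβ = 42.4264
L = r1·wrap1 + r2·wrap2 + 2·C·cosβ = 19·3.4686 + 12·2.8146 + 2·42.4264 = 184.5314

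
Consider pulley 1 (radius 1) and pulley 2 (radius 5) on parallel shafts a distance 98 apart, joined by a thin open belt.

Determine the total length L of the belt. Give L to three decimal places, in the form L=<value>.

open belt: β = asin((r2−r1)/C) = asin(4/98) = 2.3393°
wrap1 = π − 2β = 175.3215°
wrap2 = π + 2β = 184.6785°
tangent length = C·cosβ = 97.9183
L = r1·wrap1 + r2·wrap2 + 2·C·cosβ = 1·3.0599 + 5·3.2232 + 2·97.9183 = 215.0128

L=215.013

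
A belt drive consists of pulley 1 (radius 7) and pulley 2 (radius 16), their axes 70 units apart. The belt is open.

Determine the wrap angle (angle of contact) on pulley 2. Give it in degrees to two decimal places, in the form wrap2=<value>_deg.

wrap2=194.77_deg

open belt: β = asin((r2−r1)/C) = asin(9/70) = 7.3870°
wrap1 = π − 2β = 165.2259°
wrap2 = π + 2β = 194.7741°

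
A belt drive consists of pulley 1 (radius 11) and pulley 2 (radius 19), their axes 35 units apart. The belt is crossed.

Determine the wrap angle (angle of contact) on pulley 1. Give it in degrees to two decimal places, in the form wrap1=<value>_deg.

wrap1=297.99_deg

crossed belt: β = asin((r1+r2)/C) = asin(30/35) = 58.9973°
wrap1 = wrap2 = π + 2β = 297.9946°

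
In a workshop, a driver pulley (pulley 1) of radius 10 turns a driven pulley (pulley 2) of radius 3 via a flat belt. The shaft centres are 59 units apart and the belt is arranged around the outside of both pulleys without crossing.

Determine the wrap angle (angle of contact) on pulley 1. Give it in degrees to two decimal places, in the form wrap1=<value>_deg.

wrap1=193.63_deg

open belt: β = asin((r2−r1)/C) = asin(-7/59) = -6.8139°
wrap1 = π − 2β = 193.6277°
wrap2 = π + 2β = 166.3723°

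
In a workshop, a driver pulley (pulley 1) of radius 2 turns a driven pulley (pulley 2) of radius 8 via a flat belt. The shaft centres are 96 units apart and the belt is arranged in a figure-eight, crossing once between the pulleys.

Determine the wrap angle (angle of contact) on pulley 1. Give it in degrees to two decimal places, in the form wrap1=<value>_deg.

wrap1=191.96_deg

crossed belt: β = asin((r1+r2)/C) = asin(10/96) = 5.9792°
wrap1 = wrap2 = π + 2β = 191.9583°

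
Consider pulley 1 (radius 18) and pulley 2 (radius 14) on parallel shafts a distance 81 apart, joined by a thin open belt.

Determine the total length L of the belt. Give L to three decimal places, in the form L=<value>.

open belt: β = asin((r2−r1)/C) = asin(-4/81) = -2.8306°
wrap1 = π − 2β = 185.6611°
wrap2 = π + 2β = 174.3389°
tangent length = C·cosβ = 80.9012
L = r1·wrap1 + r2·wrap2 + 2·C·cosβ = 18·3.2404 + 14·3.0428 + 2·80.9012 = 262.7285

L=262.729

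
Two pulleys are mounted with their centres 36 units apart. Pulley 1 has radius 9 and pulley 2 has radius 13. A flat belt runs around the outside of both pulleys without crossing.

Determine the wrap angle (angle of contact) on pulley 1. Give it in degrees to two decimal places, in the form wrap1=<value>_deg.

open belt: β = asin((r2−r1)/C) = asin(4/36) = 6.3794°
wrap1 = π − 2β = 167.2413°
wrap2 = π + 2β = 192.7587°

wrap1=167.24_deg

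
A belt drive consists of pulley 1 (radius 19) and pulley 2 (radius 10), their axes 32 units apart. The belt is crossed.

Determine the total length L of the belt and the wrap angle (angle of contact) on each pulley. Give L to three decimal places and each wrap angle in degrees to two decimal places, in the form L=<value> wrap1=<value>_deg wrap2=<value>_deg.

L=183.953 wrap1=309.98_deg wrap2=309.98_deg

crossed belt: β = asin((r1+r2)/C) = asin(29/32) = 64.9922°
wrap1 = wrap2 = π + 2β = 309.9843°
tangent length = C·cosβ = 13.5277
L = (r1+r2)·wrap + 2·C·cosβ = 29·5.4102 + 2·13.5277 = 183.9527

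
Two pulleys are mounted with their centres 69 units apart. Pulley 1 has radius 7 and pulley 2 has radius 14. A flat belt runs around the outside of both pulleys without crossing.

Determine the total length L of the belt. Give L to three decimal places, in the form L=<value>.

open belt: β = asin((r2−r1)/C) = asin(7/69) = 5.8226°
wrap1 = π − 2β = 168.3547°
wrap2 = π + 2β = 191.6453°
tangent length = C·cosβ = 68.6440
L = r1·wrap1 + r2·wrap2 + 2·C·cosβ = 7·2.9383 + 14·3.3448 + 2·68.6440 = 204.6842

L=204.684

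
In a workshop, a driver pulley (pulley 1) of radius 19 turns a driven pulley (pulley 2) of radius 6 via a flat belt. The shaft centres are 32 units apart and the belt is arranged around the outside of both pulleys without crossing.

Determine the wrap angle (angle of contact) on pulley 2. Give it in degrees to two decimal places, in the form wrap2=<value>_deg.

wrap2=132.06_deg

open belt: β = asin((r2−r1)/C) = asin(-13/32) = -23.9695°
wrap1 = π − 2β = 227.9390°
wrap2 = π + 2β = 132.0610°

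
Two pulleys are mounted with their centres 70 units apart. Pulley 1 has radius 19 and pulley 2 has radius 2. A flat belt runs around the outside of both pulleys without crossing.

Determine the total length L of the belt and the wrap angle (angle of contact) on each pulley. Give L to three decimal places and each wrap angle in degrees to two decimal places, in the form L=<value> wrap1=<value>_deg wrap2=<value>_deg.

L=210.123 wrap1=208.11_deg wrap2=151.89_deg

open belt: β = asin((r2−r1)/C) = asin(-17/70) = -14.0552°
wrap1 = π − 2β = 208.1105°
wrap2 = π + 2β = 151.8895°
tangent length = C·cosβ = 67.9043
L = r1·wrap1 + r2·wrap2 + 2·C·cosβ = 19·3.6322 + 2·2.6510 + 2·67.9043 = 210.1227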